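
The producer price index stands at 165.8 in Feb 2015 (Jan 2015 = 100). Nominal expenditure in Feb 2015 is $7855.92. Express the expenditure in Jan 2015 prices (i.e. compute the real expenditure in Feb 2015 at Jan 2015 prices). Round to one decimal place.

Real = Nominal ÷ (Index/100) = 7855.92 ÷ (165.8/100)
     = 7855.92 ÷ 1.658 = 4738.1906

4738.2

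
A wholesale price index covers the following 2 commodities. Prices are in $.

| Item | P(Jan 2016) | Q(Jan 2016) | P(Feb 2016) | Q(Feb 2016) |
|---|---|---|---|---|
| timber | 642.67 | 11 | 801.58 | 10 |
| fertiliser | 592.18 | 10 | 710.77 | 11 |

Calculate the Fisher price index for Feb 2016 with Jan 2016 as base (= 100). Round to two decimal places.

Laspeyres component (base-period weights):
ΣP(Feb 2016)Q(Jan 2016) = 801.58×11 + 710.77×10 = 8817.38 + 7107.7 = 15925.08
ΣP(Jan 2016)Q(Jan 2016) = 642.67×11 + 592.18×10 = 7069.37 + 5921.8 = 12991.17
L = 15925.08 / 12991.17 × 100 = 122.5839
Paasche component (current-period weights):
ΣP(Feb 2016)Q(Feb 2016) = 801.58×10 + 710.77×11 = 8015.8 + 7818.47 = 15834.27
ΣP(Jan 2016)Q(Feb 2016) = 642.67×10 + 592.18×11 = 6426.7 + 6513.98 = 12940.68
P = 15834.27 / 12940.68 × 100 = 122.3604
Fisher = √(L × P) = √(122.5839 × 122.3604) = 122.4721

122.47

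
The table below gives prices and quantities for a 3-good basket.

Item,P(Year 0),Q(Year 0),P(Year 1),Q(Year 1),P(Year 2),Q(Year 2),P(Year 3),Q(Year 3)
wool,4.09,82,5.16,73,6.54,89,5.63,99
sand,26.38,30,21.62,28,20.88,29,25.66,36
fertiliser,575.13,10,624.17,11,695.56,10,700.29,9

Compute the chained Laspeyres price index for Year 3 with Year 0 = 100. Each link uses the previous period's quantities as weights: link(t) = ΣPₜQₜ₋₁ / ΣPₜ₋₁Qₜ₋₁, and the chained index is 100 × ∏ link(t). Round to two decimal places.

119.57

Link Year 0→Year 1:
ΣP(Year 1)Q(Year 0) = 5.16×82 + 21.62×30 + 624.17×10 = 423.12 + 648.6 + 6241.7 = 7313.42
ΣP(Year 0)Q(Year 0) = 4.09×82 + 26.38×30 + 575.13×10 = 335.38 + 791.4 + 5751.3 = 6878.08
link = 7313.42/6878.08 = 1.063294
Link Year 1→Year 2:
ΣP(Year 2)Q(Year 1) = 6.54×73 + 20.88×28 + 695.56×11 = 477.42 + 584.64 + 7651.16 = 8713.22
ΣP(Year 1)Q(Year 1) = 5.16×73 + 21.62×28 + 624.17×11 = 376.68 + 605.36 + 6865.87 = 7847.91
link = 8713.22/7847.91 = 1.110260
Link Year 2→Year 3:
ΣP(Year 3)Q(Year 2) = 5.63×89 + 25.66×29 + 700.29×10 = 501.07 + 744.14 + 7002.9 = 8248.11
ΣP(Year 2)Q(Year 2) = 6.54×89 + 20.88×29 + 695.56×10 = 582.06 + 605.52 + 6955.6 = 8143.18
link = 8248.11/8143.18 = 1.012886
Chained index = 100 × 1.063294 × 1.110260 × 1.012886 = 119.5744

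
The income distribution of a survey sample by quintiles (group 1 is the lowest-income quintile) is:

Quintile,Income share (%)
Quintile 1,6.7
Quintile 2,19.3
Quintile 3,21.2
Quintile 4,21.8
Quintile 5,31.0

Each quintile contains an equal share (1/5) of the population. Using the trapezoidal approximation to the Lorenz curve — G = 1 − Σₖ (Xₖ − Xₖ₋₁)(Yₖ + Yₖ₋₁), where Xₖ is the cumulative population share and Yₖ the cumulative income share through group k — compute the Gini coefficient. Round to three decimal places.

0.204

Cumulative income shares Yₖ: 0.0670, 0.2600, 0.4720, 0.6900, 1.0000
Σ (Xₖ−Xₖ₋₁)(Yₖ+Yₖ₋₁) = (1/5)(0.0670+0.0000) + (1/5)(0.2600+0.0670) + (1/5)(0.4720+0.2600) + (1/5)(0.6900+0.4720) + (1/5)(1.0000+0.6900)
  = 0.0134 + 0.0654 + 0.1464 + 0.2324 + 0.3380 = 0.7956
G = 1 − 0.7956 = 0.2044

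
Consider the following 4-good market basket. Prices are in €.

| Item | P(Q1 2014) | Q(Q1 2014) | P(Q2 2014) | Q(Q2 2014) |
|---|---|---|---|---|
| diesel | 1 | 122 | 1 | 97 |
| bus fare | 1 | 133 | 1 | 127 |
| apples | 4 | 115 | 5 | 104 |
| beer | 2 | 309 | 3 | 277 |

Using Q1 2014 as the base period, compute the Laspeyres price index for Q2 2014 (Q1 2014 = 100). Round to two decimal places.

131.81

Laspeyres price index uses base-period quantities as weights.
ΣP(Q2 2014)·Q(Q1 2014) = 1×122 + 1×133 + 5×115 + 3×309 = 122 + 133 + 575 + 927 = 1757
ΣP(Q1 2014)·Q(Q1 2014) = 1×122 + 1×133 + 4×115 + 2×309 = 122 + 133 + 460 + 618 = 1333
Index = 1757 / 1333 × 100 = 131.8080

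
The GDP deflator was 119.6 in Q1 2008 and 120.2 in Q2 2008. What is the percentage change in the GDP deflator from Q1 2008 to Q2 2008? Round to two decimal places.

Change = (120.2 − 119.6) / 119.6 × 100
       = 0.6 / 119.6 × 100 = 0.5017%

0.50%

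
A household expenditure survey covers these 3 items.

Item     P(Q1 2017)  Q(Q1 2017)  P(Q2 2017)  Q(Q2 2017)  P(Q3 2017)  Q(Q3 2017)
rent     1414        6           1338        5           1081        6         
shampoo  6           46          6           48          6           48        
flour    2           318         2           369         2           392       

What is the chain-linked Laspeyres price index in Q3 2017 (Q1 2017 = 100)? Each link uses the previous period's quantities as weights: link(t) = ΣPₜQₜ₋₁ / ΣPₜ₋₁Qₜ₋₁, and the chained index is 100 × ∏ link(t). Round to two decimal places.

79.30

Link Q1 2017→Q2 2017:
ΣP(Q2 2017)Q(Q1 2017) = 1338×6 + 6×46 + 2×318 = 8028 + 276 + 636 = 8940
ΣP(Q1 2017)Q(Q1 2017) = 1414×6 + 6×46 + 2×318 = 8484 + 276 + 636 = 9396
link = 8940/9396 = 0.951469
Link Q2 2017→Q3 2017:
ΣP(Q3 2017)Q(Q2 2017) = 1081×5 + 6×48 + 2×369 = 5405 + 288 + 738 = 6431
ΣP(Q2 2017)Q(Q2 2017) = 1338×5 + 6×48 + 2×369 = 6690 + 288 + 738 = 7716
link = 6431/7716 = 0.833463
Chained index = 100 × 0.951469 × 0.833463 = 79.3014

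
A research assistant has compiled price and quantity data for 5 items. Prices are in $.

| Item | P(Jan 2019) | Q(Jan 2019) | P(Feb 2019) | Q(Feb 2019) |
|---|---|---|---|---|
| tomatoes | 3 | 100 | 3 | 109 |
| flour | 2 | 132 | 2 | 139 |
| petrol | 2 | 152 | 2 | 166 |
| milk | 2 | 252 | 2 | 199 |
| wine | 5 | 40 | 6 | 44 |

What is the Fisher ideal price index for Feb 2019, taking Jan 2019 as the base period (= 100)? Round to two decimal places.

102.69

Laspeyres component (base-period weights):
ΣP(Feb 2019)Q(Jan 2019) = 3×100 + 2×132 + 2×152 + 2×252 + 6×40 = 300 + 264 + 304 + 504 + 240 = 1612
ΣP(Jan 2019)Q(Jan 2019) = 3×100 + 2×132 + 2×152 + 2×252 + 5×40 = 300 + 264 + 304 + 504 + 200 = 1572
L = 1612 / 1572 × 100 = 102.5445
Paasche component (current-period weights):
ΣP(Feb 2019)Q(Feb 2019) = 3×109 + 2×139 + 2×166 + 2×199 + 6×44 = 327 + 278 + 332 + 398 + 264 = 1599
ΣP(Jan 2019)Q(Feb 2019) = 3×109 + 2×139 + 2×166 + 2×199 + 5×44 = 327 + 278 + 332 + 398 + 220 = 1555
P = 1599 / 1555 × 100 = 102.8296
Fisher = √(L × P) = √(102.5445 × 102.8296) = 102.6870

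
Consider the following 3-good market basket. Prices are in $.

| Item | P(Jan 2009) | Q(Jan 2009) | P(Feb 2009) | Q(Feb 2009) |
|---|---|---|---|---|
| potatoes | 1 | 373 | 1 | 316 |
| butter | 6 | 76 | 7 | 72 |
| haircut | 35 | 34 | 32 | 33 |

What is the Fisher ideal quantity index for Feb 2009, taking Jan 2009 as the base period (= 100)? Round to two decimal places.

94.19

Laspeyres component (base-period weights):
ΣP(Jan 2009)Q(Feb 2009) = 1×316 + 6×72 + 35×33 = 316 + 432 + 1155 = 1903
ΣP(Jan 2009)Q(Jan 2009) = 1×373 + 6×76 + 35×34 = 373 + 456 + 1190 = 2019
L = 1903 / 2019 × 100 = 94.2546
Paasche component (current-period weights):
ΣP(Feb 2009)Q(Feb 2009) = 1×316 + 7×72 + 32×33 = 316 + 504 + 1056 = 1876
ΣP(Feb 2009)Q(Jan 2009) = 1×373 + 7×76 + 32×34 = 373 + 532 + 1088 = 1993
P = 1876 / 1993 × 100 = 94.1295
Fisher = √(L × P) = √(94.2546 × 94.1295) = 94.1920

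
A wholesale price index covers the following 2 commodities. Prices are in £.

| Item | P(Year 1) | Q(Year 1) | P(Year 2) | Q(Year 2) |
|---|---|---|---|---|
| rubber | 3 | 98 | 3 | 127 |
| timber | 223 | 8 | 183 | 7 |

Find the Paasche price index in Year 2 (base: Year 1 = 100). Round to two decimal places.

85.58

Paasche price index uses current-period quantities as weights.
ΣP(Year 2)·Q(Year 2) = 3×127 + 183×7 = 381 + 1281 = 1662
ΣP(Year 1)·Q(Year 2) = 3×127 + 223×7 = 381 + 1561 = 1942
Index = 1662 / 1942 × 100 = 85.5819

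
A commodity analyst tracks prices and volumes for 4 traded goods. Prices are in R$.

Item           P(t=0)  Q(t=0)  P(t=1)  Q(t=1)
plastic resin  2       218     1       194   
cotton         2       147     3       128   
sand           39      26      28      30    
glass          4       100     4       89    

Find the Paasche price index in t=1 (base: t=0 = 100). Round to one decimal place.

81.8

Paasche price index uses current-period quantities as weights.
ΣP(t=1)·Q(t=1) = 1×194 + 3×128 + 28×30 + 4×89 = 194 + 384 + 840 + 356 = 1774
ΣP(t=0)·Q(t=1) = 2×194 + 2×128 + 39×30 + 4×89 = 388 + 256 + 1170 + 356 = 2170
Index = 1774 / 2170 × 100 = 81.7512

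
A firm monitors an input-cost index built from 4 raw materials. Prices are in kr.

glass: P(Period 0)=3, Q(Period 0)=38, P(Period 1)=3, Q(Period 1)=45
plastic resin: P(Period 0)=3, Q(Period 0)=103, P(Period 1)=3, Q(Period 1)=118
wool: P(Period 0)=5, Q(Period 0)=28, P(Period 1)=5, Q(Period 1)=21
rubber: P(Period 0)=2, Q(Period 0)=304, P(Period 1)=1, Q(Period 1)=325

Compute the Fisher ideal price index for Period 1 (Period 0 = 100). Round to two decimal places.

Laspeyres component (base-period weights):
ΣP(Period 1)Q(Period 0) = 3×38 + 3×103 + 5×28 + 1×304 = 114 + 309 + 140 + 304 = 867
ΣP(Period 0)Q(Period 0) = 3×38 + 3×103 + 5×28 + 2×304 = 114 + 309 + 140 + 608 = 1171
L = 867 / 1171 × 100 = 74.0393
Paasche component (current-period weights):
ΣP(Period 1)Q(Period 1) = 3×45 + 3×118 + 5×21 + 1×325 = 135 + 354 + 105 + 325 = 919
ΣP(Period 0)Q(Period 1) = 3×45 + 3×118 + 5×21 + 2×325 = 135 + 354 + 105 + 650 = 1244
P = 919 / 1244 × 100 = 73.8746
Fisher = √(L × P) = √(74.0393 × 73.8746) = 73.9569

73.96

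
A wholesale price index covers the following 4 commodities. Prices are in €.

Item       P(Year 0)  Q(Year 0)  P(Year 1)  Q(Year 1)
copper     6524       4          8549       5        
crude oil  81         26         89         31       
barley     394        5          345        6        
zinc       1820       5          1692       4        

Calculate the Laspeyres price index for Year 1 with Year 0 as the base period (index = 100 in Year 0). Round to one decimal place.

118.9

Laspeyres price index uses base-period quantities as weights.
ΣP(Year 1)·Q(Year 0) = 8549×4 + 89×26 + 345×5 + 1692×5 = 34196 + 2314 + 1725 + 8460 = 46695
ΣP(Year 0)·Q(Year 0) = 6524×4 + 81×26 + 394×5 + 1820×5 = 26096 + 2106 + 1970 + 9100 = 39272
Index = 46695 / 39272 × 100 = 118.9015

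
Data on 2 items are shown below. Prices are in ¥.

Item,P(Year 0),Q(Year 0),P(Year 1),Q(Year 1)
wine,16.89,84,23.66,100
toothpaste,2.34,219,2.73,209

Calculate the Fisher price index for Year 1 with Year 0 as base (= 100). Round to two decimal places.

Laspeyres component (base-period weights):
ΣP(Year 1)Q(Year 0) = 23.66×84 + 2.73×219 = 1987.44 + 597.87 = 2585.31
ΣP(Year 0)Q(Year 0) = 16.89×84 + 2.34×219 = 1418.76 + 512.46 = 1931.22
L = 2585.31 / 1931.22 × 100 = 133.8693
Paasche component (current-period weights):
ΣP(Year 1)Q(Year 1) = 23.66×100 + 2.73×209 = 2366 + 570.57 = 2936.57
ΣP(Year 0)Q(Year 1) = 16.89×100 + 2.34×209 = 1689 + 489.06 = 2178.06
P = 2936.57 / 2178.06 × 100 = 134.8250
Fisher = √(L × P) = √(133.8693 × 134.8250) = 134.3463

134.35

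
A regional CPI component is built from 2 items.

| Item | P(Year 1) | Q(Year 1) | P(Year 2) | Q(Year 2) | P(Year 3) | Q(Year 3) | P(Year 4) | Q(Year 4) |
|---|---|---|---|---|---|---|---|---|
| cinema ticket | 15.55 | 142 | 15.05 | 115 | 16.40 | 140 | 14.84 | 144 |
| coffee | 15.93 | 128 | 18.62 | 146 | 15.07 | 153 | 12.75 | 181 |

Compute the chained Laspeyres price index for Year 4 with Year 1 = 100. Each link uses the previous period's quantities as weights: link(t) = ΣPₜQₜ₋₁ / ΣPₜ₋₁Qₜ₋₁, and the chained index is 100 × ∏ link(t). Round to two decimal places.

Link Year 1→Year 2:
ΣP(Year 2)Q(Year 1) = 15.05×142 + 18.62×128 = 2137.1 + 2383.36 = 4520.46
ΣP(Year 1)Q(Year 1) = 15.55×142 + 15.93×128 = 2208.1 + 2039.04 = 4247.14
link = 4520.46/4247.14 = 1.064354
Link Year 2→Year 3:
ΣP(Year 3)Q(Year 2) = 16.40×115 + 15.07×146 = 1886 + 2200.22 = 4086.22
ΣP(Year 2)Q(Year 2) = 15.05×115 + 18.62×146 = 1730.75 + 2718.52 = 4449.27
link = 4086.22/4449.27 = 0.918402
Link Year 3→Year 4:
ΣP(Year 4)Q(Year 3) = 14.84×140 + 12.75×153 = 2077.6 + 1950.75 = 4028.35
ΣP(Year 3)Q(Year 3) = 16.40×140 + 15.07×153 = 2296 + 2305.71 = 4601.71
link = 4028.35/4601.71 = 0.875403
Chained index = 100 × 1.064354 × 0.918402 × 0.875403 = 85.5711

85.57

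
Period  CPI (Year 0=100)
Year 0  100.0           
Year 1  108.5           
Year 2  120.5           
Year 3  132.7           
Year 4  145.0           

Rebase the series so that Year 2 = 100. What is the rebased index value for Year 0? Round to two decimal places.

82.99

Rebased(Year 0) = 100.0 / 120.5 × 100 = 82.9876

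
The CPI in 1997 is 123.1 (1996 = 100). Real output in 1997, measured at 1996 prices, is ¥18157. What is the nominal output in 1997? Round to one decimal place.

22351.3

Nominal = Real × (Index/100) = 18157 × (123.1/100)
        = 18157 × 1.231 = 22351.2670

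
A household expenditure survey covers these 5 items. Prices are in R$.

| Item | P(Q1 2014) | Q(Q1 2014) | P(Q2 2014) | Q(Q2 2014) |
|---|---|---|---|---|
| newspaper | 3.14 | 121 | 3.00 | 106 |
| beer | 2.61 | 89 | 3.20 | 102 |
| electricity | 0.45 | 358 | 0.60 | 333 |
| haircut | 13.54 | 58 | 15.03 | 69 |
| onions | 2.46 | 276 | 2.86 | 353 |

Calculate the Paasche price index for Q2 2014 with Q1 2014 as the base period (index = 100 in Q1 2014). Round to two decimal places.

113.30

Paasche price index uses current-period quantities as weights.
ΣP(Q2 2014)·Q(Q2 2014) = 3.00×106 + 3.20×102 + 0.60×333 + 15.03×69 + 2.86×353 = 318 + 326.4 + 199.8 + 1037.07 + 1009.58 = 2890.85
ΣP(Q1 2014)·Q(Q2 2014) = 3.14×106 + 2.61×102 + 0.45×333 + 13.54×69 + 2.46×353 = 332.84 + 266.22 + 149.85 + 934.26 + 868.38 = 2551.55
Index = 2890.85 / 2551.55 × 100 = 113.2978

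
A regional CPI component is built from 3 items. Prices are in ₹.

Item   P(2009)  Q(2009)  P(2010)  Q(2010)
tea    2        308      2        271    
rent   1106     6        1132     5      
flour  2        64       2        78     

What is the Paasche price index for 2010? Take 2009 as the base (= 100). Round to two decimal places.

Paasche price index uses current-period quantities as weights.
ΣP(2010)·Q(2010) = 2×271 + 1132×5 + 2×78 = 542 + 5660 + 156 = 6358
ΣP(2009)·Q(2010) = 2×271 + 1106×5 + 2×78 = 542 + 5530 + 156 = 6228
Index = 6358 / 6228 × 100 = 102.0873

102.09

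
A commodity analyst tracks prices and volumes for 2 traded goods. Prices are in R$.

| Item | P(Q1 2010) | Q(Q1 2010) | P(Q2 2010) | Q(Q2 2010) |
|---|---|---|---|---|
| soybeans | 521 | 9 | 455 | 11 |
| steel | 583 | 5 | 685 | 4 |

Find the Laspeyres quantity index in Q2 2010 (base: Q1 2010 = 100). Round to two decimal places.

106.04

Laspeyres quantity index uses base-period prices as weights.
ΣP(Q1 2010)·Q(Q2 2010) = 521×11 + 583×4 = 5731 + 2332 = 8063
ΣP(Q1 2010)·Q(Q1 2010) = 521×9 + 583×5 = 4689 + 2915 = 7604
Index = 8063 / 7604 × 100 = 106.0363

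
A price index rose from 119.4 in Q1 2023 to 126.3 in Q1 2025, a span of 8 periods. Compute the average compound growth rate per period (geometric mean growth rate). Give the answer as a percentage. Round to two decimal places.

0.70%

Growth factor = (126.3/119.4)^(1/8) = (1.057789)^(1/8) = 1.007047
Growth rate = 1.007047 − 1 = 0.007047 = 0.7047%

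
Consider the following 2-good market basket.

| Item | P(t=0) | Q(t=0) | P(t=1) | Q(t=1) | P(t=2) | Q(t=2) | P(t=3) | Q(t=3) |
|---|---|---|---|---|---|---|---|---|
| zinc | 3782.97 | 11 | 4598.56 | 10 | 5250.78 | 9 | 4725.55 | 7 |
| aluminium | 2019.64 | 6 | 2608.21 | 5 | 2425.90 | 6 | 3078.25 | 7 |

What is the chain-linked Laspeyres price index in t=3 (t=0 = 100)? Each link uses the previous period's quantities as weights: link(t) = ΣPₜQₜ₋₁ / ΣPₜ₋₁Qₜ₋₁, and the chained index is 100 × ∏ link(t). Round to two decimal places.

133.21

Link t=0→t=1:
ΣP(t=1)Q(t=0) = 4598.56×11 + 2608.21×6 = 50584.16 + 15649.26 = 66233.42
ΣP(t=0)Q(t=0) = 3782.97×11 + 2019.64×6 = 41612.67 + 12117.84 = 53730.51
link = 66233.42/53730.51 = 1.232697
Link t=1→t=2:
ΣP(t=2)Q(t=1) = 5250.78×10 + 2425.90×5 = 52507.8 + 12129.5 = 64637.3
ΣP(t=1)Q(t=1) = 4598.56×10 + 2608.21×5 = 45985.6 + 13041.05 = 59026.65
link = 64637.3/59026.65 = 1.095053
Link t=2→t=3:
ΣP(t=3)Q(t=2) = 4725.55×9 + 3078.25×6 = 42529.95 + 18469.5 = 60999.45
ΣP(t=2)Q(t=2) = 5250.78×9 + 2425.90×6 = 47257.02 + 14555.4 = 61812.42
link = 60999.45/61812.42 = 0.986848
Chained index = 100 × 1.232697 × 1.095053 × 0.986848 = 133.2114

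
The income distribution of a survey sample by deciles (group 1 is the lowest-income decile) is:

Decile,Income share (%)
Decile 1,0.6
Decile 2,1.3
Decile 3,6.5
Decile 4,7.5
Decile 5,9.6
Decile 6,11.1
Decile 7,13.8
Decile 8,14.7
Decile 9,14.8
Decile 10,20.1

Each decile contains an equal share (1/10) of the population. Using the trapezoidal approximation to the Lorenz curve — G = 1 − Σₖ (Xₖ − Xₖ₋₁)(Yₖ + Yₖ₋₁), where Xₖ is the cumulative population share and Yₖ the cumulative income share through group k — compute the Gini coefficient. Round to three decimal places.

Cumulative income shares Yₖ: 0.0060, 0.0190, 0.0840, 0.1590, 0.2550, 0.3660, 0.5040, 0.6510, 0.7990, 1.0000
Σ (Xₖ−Xₖ₋₁)(Yₖ+Yₖ₋₁) = (1/10)(0.0060+0.0000) + (1/10)(0.0190+0.0060) + (1/10)(0.0840+0.0190) + (1/10)(0.1590+0.0840) + (1/10)(0.2550+0.1590) + (1/10)(0.3660+0.2550) + (1/10)(0.5040+0.3660) + (1/10)(0.6510+0.5040) + (1/10)(0.7990+0.6510) + (1/10)(1.0000+0.7990)
  = 0.0006 + 0.0025 + 0.0103 + 0.0243 + 0.0414 + 0.0621 + 0.0870 + 0.1155 + 0.1450 + 0.1799 = 0.6686
G = 1 − 0.6686 = 0.3314

0.331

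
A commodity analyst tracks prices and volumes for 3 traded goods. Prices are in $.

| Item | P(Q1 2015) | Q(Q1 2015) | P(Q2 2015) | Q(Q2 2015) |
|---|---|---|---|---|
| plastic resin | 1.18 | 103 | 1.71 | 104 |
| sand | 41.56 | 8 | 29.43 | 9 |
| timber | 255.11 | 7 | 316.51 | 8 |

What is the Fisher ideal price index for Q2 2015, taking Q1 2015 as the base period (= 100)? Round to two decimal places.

Laspeyres component (base-period weights):
ΣP(Q2 2015)Q(Q1 2015) = 1.71×103 + 29.43×8 + 316.51×7 = 176.13 + 235.44 + 2215.57 = 2627.14
ΣP(Q1 2015)Q(Q1 2015) = 1.18×103 + 41.56×8 + 255.11×7 = 121.54 + 332.48 + 1785.77 = 2239.79
L = 2627.14 / 2239.79 × 100 = 117.2940
Paasche component (current-period weights):
ΣP(Q2 2015)Q(Q2 2015) = 1.71×104 + 29.43×9 + 316.51×8 = 177.84 + 264.87 + 2532.08 = 2974.79
ΣP(Q1 2015)Q(Q2 2015) = 1.18×104 + 41.56×9 + 255.11×8 = 122.72 + 374.04 + 2040.88 = 2537.64
P = 2974.79 / 2537.64 × 100 = 117.2266
Fisher = √(L × P) = √(117.2940 × 117.2266) = 117.2603

117.26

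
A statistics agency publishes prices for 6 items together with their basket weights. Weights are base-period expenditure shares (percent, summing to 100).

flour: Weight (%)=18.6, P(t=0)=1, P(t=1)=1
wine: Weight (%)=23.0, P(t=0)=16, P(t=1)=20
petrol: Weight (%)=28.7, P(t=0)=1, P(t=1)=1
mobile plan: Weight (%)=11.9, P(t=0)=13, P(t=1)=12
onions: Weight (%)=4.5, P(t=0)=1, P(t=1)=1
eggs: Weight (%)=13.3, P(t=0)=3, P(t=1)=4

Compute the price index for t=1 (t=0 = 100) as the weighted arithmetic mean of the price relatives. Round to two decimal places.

109.27

flour: 18.6 × (1/1) = 18.6 × 1.000000 = 18.6000
wine: 23.0 × (20/16) = 23.0 × 1.250000 = 28.7500
petrol: 28.7 × (1/1) = 28.7 × 1.000000 = 28.7000
mobile plan: 11.9 × (12/13) = 11.9 × 0.923077 = 10.9846
onions: 4.5 × (1/1) = 4.5 × 1.000000 = 4.5000
eggs: 13.3 × (4/3) = 13.3 × 1.333333 = 17.7333
Index = Σ wᵢ·(p₁ᵢ/p₀ᵢ) = 18.6000 + 28.7500 + 28.7000 + 10.9846 + 4.5000 + 17.7333 = 109.2679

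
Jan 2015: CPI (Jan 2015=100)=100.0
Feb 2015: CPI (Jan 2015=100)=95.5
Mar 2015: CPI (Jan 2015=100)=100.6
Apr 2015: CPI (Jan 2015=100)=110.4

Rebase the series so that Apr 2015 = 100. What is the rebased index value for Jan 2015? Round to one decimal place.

Rebased(Jan 2015) = 100.0 / 110.4 × 100 = 90.5797

90.6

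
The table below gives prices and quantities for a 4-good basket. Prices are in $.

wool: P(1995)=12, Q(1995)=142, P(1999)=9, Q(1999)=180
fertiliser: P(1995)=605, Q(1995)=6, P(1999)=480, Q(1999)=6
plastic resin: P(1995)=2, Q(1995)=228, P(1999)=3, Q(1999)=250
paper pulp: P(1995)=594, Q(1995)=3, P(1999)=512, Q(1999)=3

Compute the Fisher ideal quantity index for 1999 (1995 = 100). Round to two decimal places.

106.50

Laspeyres component (base-period weights):
ΣP(1995)Q(1999) = 12×180 + 605×6 + 2×250 + 594×3 = 2160 + 3630 + 500 + 1782 = 8072
ΣP(1995)Q(1995) = 12×142 + 605×6 + 2×228 + 594×3 = 1704 + 3630 + 456 + 1782 = 7572
L = 8072 / 7572 × 100 = 106.6033
Paasche component (current-period weights):
ΣP(1999)Q(1999) = 9×180 + 480×6 + 3×250 + 512×3 = 1620 + 2880 + 750 + 1536 = 6786
ΣP(1999)Q(1995) = 9×142 + 480×6 + 3×228 + 512×3 = 1278 + 2880 + 684 + 1536 = 6378
P = 6786 / 6378 × 100 = 106.3970
Fisher = √(L × P) = √(106.6033 × 106.3970) = 106.5001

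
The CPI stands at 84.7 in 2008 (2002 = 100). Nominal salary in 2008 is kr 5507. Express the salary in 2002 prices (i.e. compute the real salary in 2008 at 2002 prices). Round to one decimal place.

Real = Nominal ÷ (Index/100) = 5507 ÷ (84.7/100)
     = 5507 ÷ 0.847 = 6501.7710

6501.8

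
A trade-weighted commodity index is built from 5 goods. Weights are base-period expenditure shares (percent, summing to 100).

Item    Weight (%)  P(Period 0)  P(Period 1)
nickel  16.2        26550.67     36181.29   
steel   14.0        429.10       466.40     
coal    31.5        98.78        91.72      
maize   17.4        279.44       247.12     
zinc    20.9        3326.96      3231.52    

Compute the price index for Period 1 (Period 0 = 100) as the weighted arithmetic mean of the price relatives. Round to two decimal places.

102.23

nickel: 16.2 × (36181.29/26550.67) = 16.2 × 1.362726 = 22.0762
steel: 14.0 × (466.40/429.10) = 14.0 × 1.086926 = 15.2170
coal: 31.5 × (91.72/98.78) = 31.5 × 0.928528 = 29.2486
maize: 17.4 × (247.12/279.44) = 17.4 × 0.884340 = 15.3875
zinc: 20.9 × (3231.52/3326.96) = 20.9 × 0.971313 = 20.3004
Index = Σ wᵢ·(p₁ᵢ/p₀ᵢ) = 22.0762 + 15.2170 + 29.2486 + 15.3875 + 20.3004 = 102.2297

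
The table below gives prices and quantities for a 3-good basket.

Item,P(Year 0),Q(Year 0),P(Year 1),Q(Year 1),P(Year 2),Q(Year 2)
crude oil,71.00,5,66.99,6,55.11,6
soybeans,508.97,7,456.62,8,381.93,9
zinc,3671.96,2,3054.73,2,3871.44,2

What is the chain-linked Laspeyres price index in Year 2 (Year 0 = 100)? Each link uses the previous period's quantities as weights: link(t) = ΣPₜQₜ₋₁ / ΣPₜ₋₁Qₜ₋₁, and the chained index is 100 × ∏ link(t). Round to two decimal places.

Link Year 0→Year 1:
ΣP(Year 1)Q(Year 0) = 66.99×5 + 456.62×7 + 3054.73×2 = 334.95 + 3196.34 + 6109.46 = 9640.75
ΣP(Year 0)Q(Year 0) = 71.00×5 + 508.97×7 + 3671.96×2 = 355 + 3562.79 + 7343.92 = 11261.71
link = 9640.75/11261.71 = 0.856064
Link Year 1→Year 2:
ΣP(Year 2)Q(Year 1) = 55.11×6 + 381.93×8 + 3871.44×2 = 330.66 + 3055.44 + 7742.88 = 11128.98
ΣP(Year 1)Q(Year 1) = 66.99×6 + 456.62×8 + 3054.73×2 = 401.94 + 3652.96 + 6109.46 = 10164.36
link = 11128.98/10164.36 = 1.094902
Chained index = 100 × 0.856064 × 1.094902 = 93.7307

93.73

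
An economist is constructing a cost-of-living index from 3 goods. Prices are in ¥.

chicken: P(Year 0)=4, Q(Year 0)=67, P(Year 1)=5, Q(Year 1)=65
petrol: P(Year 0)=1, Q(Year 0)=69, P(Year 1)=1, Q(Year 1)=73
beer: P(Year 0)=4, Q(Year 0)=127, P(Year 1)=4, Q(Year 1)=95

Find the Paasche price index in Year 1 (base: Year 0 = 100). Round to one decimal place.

109.1

Paasche price index uses current-period quantities as weights.
ΣP(Year 1)·Q(Year 1) = 5×65 + 1×73 + 4×95 = 325 + 73 + 380 = 778
ΣP(Year 0)·Q(Year 1) = 4×65 + 1×73 + 4×95 = 260 + 73 + 380 = 713
Index = 778 / 713 × 100 = 109.1164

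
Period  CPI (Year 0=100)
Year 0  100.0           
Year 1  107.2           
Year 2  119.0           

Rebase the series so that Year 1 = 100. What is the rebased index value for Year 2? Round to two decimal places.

111.01

Rebased(Year 2) = 119.0 / 107.2 × 100 = 111.0075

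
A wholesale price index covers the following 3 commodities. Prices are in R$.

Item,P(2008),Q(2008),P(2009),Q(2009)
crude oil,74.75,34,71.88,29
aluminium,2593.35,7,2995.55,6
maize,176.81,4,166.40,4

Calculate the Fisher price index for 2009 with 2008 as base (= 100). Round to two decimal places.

Laspeyres component (base-period weights):
ΣP(2009)Q(2008) = 71.88×34 + 2995.55×7 + 166.40×4 = 2443.92 + 20968.85 + 665.6 = 24078.37
ΣP(2008)Q(2008) = 74.75×34 + 2593.35×7 + 176.81×4 = 2541.5 + 18153.45 + 707.24 = 21402.19
L = 24078.37 / 21402.19 × 100 = 112.5042
Paasche component (current-period weights):
ΣP(2009)Q(2009) = 71.88×29 + 2995.55×6 + 166.40×4 = 2084.52 + 17973.3 + 665.6 = 20723.42
ΣP(2008)Q(2009) = 74.75×29 + 2593.35×6 + 176.81×4 = 2167.75 + 15560.1 + 707.24 = 18435.09
P = 20723.42 / 18435.09 × 100 = 112.4129
Fisher = √(L × P) = √(112.5042 × 112.4129) = 112.4586

112.46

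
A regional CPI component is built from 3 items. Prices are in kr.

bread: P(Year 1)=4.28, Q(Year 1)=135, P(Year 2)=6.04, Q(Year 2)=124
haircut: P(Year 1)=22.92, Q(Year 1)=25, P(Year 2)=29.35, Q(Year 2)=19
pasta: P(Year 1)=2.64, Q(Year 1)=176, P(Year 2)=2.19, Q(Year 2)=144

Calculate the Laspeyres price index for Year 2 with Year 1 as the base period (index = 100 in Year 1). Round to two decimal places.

Laspeyres price index uses base-period quantities as weights.
ΣP(Year 2)·Q(Year 1) = 6.04×135 + 29.35×25 + 2.19×176 = 815.4 + 733.75 + 385.44 = 1934.59
ΣP(Year 1)·Q(Year 1) = 4.28×135 + 22.92×25 + 2.64×176 = 577.8 + 573 + 464.64 = 1615.44
Index = 1934.59 / 1615.44 × 100 = 119.7562

119.76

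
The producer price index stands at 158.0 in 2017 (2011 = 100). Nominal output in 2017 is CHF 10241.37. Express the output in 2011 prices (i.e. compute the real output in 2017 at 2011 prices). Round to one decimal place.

6481.9

Real = Nominal ÷ (Index/100) = 10241.37 ÷ (158.0/100)
     = 10241.37 ÷ 1.580 = 6481.8797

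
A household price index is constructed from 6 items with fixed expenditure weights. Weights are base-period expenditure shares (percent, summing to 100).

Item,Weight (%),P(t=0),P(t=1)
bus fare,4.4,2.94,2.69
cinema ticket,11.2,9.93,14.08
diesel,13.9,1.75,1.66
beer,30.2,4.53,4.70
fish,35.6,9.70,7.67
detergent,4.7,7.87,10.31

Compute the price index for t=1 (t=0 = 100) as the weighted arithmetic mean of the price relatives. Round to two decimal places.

bus fare: 4.4 × (2.69/2.94) = 4.4 × 0.914966 = 4.0259
cinema ticket: 11.2 × (14.08/9.93) = 11.2 × 1.417925 = 15.8808
diesel: 13.9 × (1.66/1.75) = 13.9 × 0.948571 = 13.1851
beer: 30.2 × (4.70/4.53) = 30.2 × 1.037528 = 31.3333
fish: 35.6 × (7.67/9.70) = 35.6 × 0.790722 = 28.1497
detergent: 4.7 × (10.31/7.87) = 4.7 × 1.310038 = 6.1572
Index = Σ wᵢ·(p₁ᵢ/p₀ᵢ) = 4.0259 + 15.8808 + 13.1851 + 31.3333 + 28.1497 + 6.1572 = 98.7320

98.73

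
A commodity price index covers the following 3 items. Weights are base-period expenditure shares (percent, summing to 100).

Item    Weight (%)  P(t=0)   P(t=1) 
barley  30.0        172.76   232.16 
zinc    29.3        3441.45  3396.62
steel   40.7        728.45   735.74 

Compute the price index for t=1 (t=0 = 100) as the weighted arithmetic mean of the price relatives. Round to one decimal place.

110.3

barley: 30.0 × (232.16/172.76) = 30.0 × 1.343830 = 40.3149
zinc: 29.3 × (3396.62/3441.45) = 29.3 × 0.986974 = 28.9183
steel: 40.7 × (735.74/728.45) = 40.7 × 1.010008 = 41.1073
Index = Σ wᵢ·(p₁ᵢ/p₀ᵢ) = 40.3149 + 28.9183 + 41.1073 = 110.3405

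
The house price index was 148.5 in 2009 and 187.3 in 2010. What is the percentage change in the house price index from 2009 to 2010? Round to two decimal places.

Change = (187.3 − 148.5) / 148.5 × 100
       = 38.8 / 148.5 × 100 = 26.1279%

26.13%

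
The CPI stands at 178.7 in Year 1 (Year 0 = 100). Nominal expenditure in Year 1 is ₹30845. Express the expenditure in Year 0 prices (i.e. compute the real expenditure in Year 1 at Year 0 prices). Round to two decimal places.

Real = Nominal ÷ (Index/100) = 30845 ÷ (178.7/100)
     = 30845 ÷ 1.787 = 17260.7722

17260.77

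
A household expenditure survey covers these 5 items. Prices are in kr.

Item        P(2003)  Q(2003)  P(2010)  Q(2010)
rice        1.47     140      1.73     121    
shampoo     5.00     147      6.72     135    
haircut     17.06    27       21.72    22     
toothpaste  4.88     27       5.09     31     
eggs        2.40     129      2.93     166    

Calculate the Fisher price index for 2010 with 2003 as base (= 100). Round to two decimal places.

Laspeyres component (base-period weights):
ΣP(2010)Q(2003) = 1.73×140 + 6.72×147 + 21.72×27 + 5.09×27 + 2.93×129 = 242.2 + 987.84 + 586.44 + 137.43 + 377.97 = 2331.88
ΣP(2003)Q(2003) = 1.47×140 + 5.00×147 + 17.06×27 + 4.88×27 + 2.40×129 = 205.8 + 735 + 460.62 + 131.76 + 309.6 = 1842.78
L = 2331.88 / 1842.78 × 100 = 126.5414
Paasche component (current-period weights):
ΣP(2010)Q(2010) = 1.73×121 + 6.72×135 + 21.72×22 + 5.09×31 + 2.93×166 = 209.33 + 907.2 + 477.84 + 157.79 + 486.38 = 2238.54
ΣP(2003)Q(2010) = 1.47×121 + 5.00×135 + 17.06×22 + 4.88×31 + 2.40×166 = 177.87 + 675 + 375.32 + 151.28 + 398.4 = 1777.87
P = 2238.54 / 1777.87 × 100 = 125.9113
Fisher = √(L × P) = √(126.5414 × 125.9113) = 126.2260

126.23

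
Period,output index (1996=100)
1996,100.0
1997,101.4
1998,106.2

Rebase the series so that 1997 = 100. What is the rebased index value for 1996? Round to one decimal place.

Rebased(1996) = 100.0 / 101.4 × 100 = 98.6193

98.6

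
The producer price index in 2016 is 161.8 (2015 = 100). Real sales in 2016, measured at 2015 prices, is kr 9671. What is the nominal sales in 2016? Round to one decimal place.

Nominal = Real × (Index/100) = 9671 × (161.8/100)
        = 9671 × 1.618 = 15647.6780

15647.7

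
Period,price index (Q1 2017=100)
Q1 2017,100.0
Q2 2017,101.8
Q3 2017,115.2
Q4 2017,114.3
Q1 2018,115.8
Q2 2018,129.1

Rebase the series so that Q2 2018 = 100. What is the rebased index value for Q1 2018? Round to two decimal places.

89.70

Rebased(Q1 2018) = 115.8 / 129.1 × 100 = 89.6979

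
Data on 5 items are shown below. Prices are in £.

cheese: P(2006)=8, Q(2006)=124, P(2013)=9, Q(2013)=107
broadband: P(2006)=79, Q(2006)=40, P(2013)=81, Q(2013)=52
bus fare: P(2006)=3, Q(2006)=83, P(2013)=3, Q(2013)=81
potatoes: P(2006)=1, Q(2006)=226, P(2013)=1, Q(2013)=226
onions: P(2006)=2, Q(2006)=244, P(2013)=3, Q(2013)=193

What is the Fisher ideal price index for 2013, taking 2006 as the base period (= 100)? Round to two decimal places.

107.85

Laspeyres component (base-period weights):
ΣP(2013)Q(2006) = 9×124 + 81×40 + 3×83 + 1×226 + 3×244 = 1116 + 3240 + 249 + 226 + 732 = 5563
ΣP(2006)Q(2006) = 8×124 + 79×40 + 3×83 + 1×226 + 2×244 = 992 + 3160 + 249 + 226 + 488 = 5115
L = 5563 / 5115 × 100 = 108.7586
Paasche component (current-period weights):
ΣP(2013)Q(2013) = 9×107 + 81×52 + 3×81 + 1×226 + 3×193 = 963 + 4212 + 243 + 226 + 579 = 6223
ΣP(2006)Q(2013) = 8×107 + 79×52 + 3×81 + 1×226 + 2×193 = 856 + 4108 + 243 + 226 + 386 = 5819
P = 6223 / 5819 × 100 = 106.9428
Fisher = √(L × P) = √(108.7586 × 106.9428) = 107.8468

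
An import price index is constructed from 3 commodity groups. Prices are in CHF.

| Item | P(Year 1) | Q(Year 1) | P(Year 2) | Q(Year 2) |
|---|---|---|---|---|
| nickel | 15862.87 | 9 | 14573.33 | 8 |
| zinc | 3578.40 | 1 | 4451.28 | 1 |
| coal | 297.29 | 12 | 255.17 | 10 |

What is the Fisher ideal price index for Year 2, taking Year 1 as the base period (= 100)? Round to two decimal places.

Laspeyres component (base-period weights):
ΣP(Year 2)Q(Year 1) = 14573.33×9 + 4451.28×1 + 255.17×12 = 131159.97 + 4451.28 + 3062.04 = 138673.29
ΣP(Year 1)Q(Year 1) = 15862.87×9 + 3578.40×1 + 297.29×12 = 142765.83 + 3578.4 + 3567.48 = 149911.71
L = 138673.29 / 149911.71 × 100 = 92.5033
Paasche component (current-period weights):
ΣP(Year 2)Q(Year 2) = 14573.33×8 + 4451.28×1 + 255.17×10 = 116586.64 + 4451.28 + 2551.7 = 123589.62
ΣP(Year 1)Q(Year 2) = 15862.87×8 + 3578.40×1 + 297.29×10 = 126902.96 + 3578.4 + 2972.9 = 133454.26
P = 123589.62 / 133454.26 × 100 = 92.6082
Fisher = √(L × P) = √(92.5033 × 92.6082) = 92.5558

92.56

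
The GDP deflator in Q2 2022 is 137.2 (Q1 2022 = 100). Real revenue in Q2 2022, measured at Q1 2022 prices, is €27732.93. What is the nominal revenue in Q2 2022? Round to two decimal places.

38049.58

Nominal = Real × (Index/100) = 27732.93 × (137.2/100)
        = 27732.93 × 1.372 = 38049.5800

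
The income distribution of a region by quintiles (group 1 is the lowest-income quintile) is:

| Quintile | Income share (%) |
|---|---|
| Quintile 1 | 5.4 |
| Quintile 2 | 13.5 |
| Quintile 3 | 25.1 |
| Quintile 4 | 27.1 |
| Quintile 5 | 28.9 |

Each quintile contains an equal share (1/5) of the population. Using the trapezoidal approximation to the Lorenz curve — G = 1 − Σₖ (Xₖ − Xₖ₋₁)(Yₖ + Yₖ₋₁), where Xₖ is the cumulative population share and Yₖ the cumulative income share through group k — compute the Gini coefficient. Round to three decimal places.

0.242

Cumulative income shares Yₖ: 0.0540, 0.1890, 0.4400, 0.7110, 1.0000
Σ (Xₖ−Xₖ₋₁)(Yₖ+Yₖ₋₁) = (1/5)(0.0540+0.0000) + (1/5)(0.1890+0.0540) + (1/5)(0.4400+0.1890) + (1/5)(0.7110+0.4400) + (1/5)(1.0000+0.7110)
  = 0.0108 + 0.0486 + 0.1258 + 0.2302 + 0.3422 = 0.7576
G = 1 − 0.7576 = 0.2424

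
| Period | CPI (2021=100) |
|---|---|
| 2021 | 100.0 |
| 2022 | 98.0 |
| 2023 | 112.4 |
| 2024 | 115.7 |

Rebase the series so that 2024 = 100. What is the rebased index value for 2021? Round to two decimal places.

86.43

Rebased(2021) = 100.0 / 115.7 × 100 = 86.4304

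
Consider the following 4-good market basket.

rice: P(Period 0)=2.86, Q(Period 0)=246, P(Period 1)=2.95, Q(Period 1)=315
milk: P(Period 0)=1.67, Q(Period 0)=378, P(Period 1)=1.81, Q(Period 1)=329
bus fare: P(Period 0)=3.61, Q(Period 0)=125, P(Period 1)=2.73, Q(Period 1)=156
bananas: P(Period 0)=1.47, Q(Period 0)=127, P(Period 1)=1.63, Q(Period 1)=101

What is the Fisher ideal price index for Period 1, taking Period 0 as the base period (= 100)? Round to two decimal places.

Laspeyres component (base-period weights):
ΣP(Period 1)Q(Period 0) = 2.95×246 + 1.81×378 + 2.73×125 + 1.63×127 = 725.7 + 684.18 + 341.25 + 207.01 = 1958.14
ΣP(Period 0)Q(Period 0) = 2.86×246 + 1.67×378 + 3.61×125 + 1.47×127 = 703.56 + 631.26 + 451.25 + 186.69 = 1972.76
L = 1958.14 / 1972.76 × 100 = 99.2589
Paasche component (current-period weights):
ΣP(Period 1)Q(Period 1) = 2.95×315 + 1.81×329 + 2.73×156 + 1.63×101 = 929.25 + 595.49 + 425.88 + 164.63 = 2115.25
ΣP(Period 0)Q(Period 1) = 2.86×315 + 1.67×329 + 3.61×156 + 1.47×101 = 900.9 + 549.43 + 563.16 + 148.47 = 2161.96
P = 2115.25 / 2161.96 × 100 = 97.8395
Fisher = √(L × P) = √(99.2589 × 97.8395) = 98.5466

98.55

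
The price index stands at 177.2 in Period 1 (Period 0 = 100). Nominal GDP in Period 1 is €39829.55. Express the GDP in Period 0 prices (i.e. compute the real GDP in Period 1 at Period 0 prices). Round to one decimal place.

Real = Nominal ÷ (Index/100) = 39829.55 ÷ (177.2/100)
     = 39829.55 ÷ 1.772 = 22477.1727

22477.2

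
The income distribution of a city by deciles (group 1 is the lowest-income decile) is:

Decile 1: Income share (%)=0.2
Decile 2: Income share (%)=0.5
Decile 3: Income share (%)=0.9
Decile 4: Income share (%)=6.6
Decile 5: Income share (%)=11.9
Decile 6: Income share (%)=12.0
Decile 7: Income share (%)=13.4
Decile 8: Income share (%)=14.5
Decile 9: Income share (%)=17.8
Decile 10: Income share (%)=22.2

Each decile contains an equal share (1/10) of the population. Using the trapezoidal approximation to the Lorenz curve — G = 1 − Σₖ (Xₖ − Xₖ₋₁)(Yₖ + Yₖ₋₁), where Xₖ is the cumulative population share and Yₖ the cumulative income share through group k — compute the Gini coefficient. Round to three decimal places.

0.408

Cumulative income shares Yₖ: 0.0020, 0.0070, 0.0160, 0.0820, 0.2010, 0.3210, 0.4550, 0.6000, 0.7780, 1.0000
Σ (Xₖ−Xₖ₋₁)(Yₖ+Yₖ₋₁) = (1/10)(0.0020+0.0000) + (1/10)(0.0070+0.0020) + (1/10)(0.0160+0.0070) + (1/10)(0.0820+0.0160) + (1/10)(0.2010+0.0820) + (1/10)(0.3210+0.2010) + (1/10)(0.4550+0.3210) + (1/10)(0.6000+0.4550) + (1/10)(0.7780+0.6000) + (1/10)(1.0000+0.7780)
  = 0.0002 + 0.0009 + 0.0023 + 0.0098 + 0.0283 + 0.0522 + 0.0776 + 0.1055 + 0.1378 + 0.1778 = 0.5924
G = 1 − 0.5924 = 0.4076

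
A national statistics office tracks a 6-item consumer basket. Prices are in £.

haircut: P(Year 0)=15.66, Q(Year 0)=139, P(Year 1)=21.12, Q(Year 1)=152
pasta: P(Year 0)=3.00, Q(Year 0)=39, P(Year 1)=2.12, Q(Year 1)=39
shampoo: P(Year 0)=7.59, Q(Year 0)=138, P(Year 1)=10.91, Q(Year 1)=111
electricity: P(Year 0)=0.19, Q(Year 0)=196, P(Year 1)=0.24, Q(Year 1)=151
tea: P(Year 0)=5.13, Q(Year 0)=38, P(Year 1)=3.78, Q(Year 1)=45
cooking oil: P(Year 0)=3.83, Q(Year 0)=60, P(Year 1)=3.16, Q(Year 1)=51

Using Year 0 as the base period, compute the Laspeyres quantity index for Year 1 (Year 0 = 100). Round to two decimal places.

99.78

Laspeyres quantity index uses base-period prices as weights.
ΣP(Year 0)·Q(Year 1) = 15.66×152 + 3.00×39 + 7.59×111 + 0.19×151 + 5.13×45 + 3.83×51 = 2380.32 + 117 + 842.49 + 28.69 + 230.85 + 195.33 = 3794.68
ΣP(Year 0)·Q(Year 0) = 15.66×139 + 3.00×39 + 7.59×138 + 0.19×196 + 5.13×38 + 3.83×60 = 2176.74 + 117 + 1047.42 + 37.24 + 194.94 + 229.8 = 3803.14
Index = 3794.68 / 3803.14 × 100 = 99.7776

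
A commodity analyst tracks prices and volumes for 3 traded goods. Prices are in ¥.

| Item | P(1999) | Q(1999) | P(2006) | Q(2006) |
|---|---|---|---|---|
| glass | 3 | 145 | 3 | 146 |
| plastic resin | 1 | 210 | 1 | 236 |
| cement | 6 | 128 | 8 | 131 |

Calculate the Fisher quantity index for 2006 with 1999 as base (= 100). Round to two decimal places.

103.25

Laspeyres component (base-period weights):
ΣP(1999)Q(2006) = 3×146 + 1×236 + 6×131 = 438 + 236 + 786 = 1460
ΣP(1999)Q(1999) = 3×145 + 1×210 + 6×128 = 435 + 210 + 768 = 1413
L = 1460 / 1413 × 100 = 103.3263
Paasche component (current-period weights):
ΣP(2006)Q(2006) = 3×146 + 1×236 + 8×131 = 438 + 236 + 1048 = 1722
ΣP(2006)Q(1999) = 3×145 + 1×210 + 8×128 = 435 + 210 + 1024 = 1669
P = 1722 / 1669 × 100 = 103.1756
Fisher = √(L × P) = √(103.3263 × 103.1756) = 103.2509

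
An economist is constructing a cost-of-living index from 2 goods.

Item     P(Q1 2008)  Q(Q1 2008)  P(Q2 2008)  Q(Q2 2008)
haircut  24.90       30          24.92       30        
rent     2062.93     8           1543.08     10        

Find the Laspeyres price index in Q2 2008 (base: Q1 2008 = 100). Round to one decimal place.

75.9

Laspeyres price index uses base-period quantities as weights.
ΣP(Q2 2008)·Q(Q1 2008) = 24.92×30 + 1543.08×8 = 747.6 + 12344.64 = 13092.24
ΣP(Q1 2008)·Q(Q1 2008) = 24.90×30 + 2062.93×8 = 747 + 16503.44 = 17250.44
Index = 13092.24 / 17250.44 × 100 = 75.8951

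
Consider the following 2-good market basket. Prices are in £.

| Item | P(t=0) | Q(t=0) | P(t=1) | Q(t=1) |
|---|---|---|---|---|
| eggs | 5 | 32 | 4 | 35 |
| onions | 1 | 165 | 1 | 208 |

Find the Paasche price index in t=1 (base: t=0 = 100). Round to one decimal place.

Paasche price index uses current-period quantities as weights.
ΣP(t=1)·Q(t=1) = 4×35 + 1×208 = 140 + 208 = 348
ΣP(t=0)·Q(t=1) = 5×35 + 1×208 = 175 + 208 = 383
Index = 348 / 383 × 100 = 90.8616

90.9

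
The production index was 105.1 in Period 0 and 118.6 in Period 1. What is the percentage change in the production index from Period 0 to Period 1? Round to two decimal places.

12.84%

Change = (118.6 − 105.1) / 105.1 × 100
       = 13.5 / 105.1 × 100 = 12.8449%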